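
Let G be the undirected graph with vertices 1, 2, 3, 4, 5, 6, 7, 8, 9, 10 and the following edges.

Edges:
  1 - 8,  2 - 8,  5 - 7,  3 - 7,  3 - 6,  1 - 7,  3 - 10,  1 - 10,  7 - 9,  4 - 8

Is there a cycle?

Yes

DFS, tracking each vertex's parent; an edge to a visited non-parent vertex closes a cycle.
Start from 10:
visit 10 (parent –)
  visit 3 (parent 10)
    visit 6 (parent 3)
      6–3: parent, skip
    visit 7 (parent 3)
      visit 9 (parent 7)
        9–7: parent, skip
      visit 5 (parent 7)
        5–7: parent, skip
      visit 1 (parent 7)
        visit 8 (parent 1)
          visit 4 (parent 8)
            4–8: parent, skip
          8–1: parent, skip
          visit 2 (parent 8)
            2–8: parent, skip
        1–10: 10 visited and ≠ parent → cycle
Cycle: 10 – 3 – 7 – 1 – 10.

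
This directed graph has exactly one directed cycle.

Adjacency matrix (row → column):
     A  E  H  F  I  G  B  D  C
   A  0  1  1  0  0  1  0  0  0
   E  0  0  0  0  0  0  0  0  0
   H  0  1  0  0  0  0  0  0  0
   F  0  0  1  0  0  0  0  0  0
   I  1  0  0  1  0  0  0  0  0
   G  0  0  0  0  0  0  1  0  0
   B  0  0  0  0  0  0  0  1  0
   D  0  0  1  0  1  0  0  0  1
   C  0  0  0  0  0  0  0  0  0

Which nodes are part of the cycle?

DFS with gray/black marking from I:
I gray
  F gray
    H gray
      E gray
      E black
    H black
  F black
  A gray
    G gray
      B gray
        D gray
          D→I: I is gray → back edge
Back edge closes the cycle I → A → G → B → D → I; its vertices are {A, B, D, G, I}.

A, B, D, G, I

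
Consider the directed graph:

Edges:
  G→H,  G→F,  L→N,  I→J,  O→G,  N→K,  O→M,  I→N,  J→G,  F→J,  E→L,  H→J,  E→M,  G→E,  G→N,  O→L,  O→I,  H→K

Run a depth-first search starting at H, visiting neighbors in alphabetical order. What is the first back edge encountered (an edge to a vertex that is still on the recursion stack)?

DFS from H (visiting neighbors in alphabetical order); mark gray on enter, black on exit:
H gray
  J gray
    G gray
      E gray
        L gray
          N gray
            K gray
            K black
          N black
        L black
        M gray
        M black
      E black
      F gray
        F→J: J is gray → back edge
First back edge: F → J.

F->J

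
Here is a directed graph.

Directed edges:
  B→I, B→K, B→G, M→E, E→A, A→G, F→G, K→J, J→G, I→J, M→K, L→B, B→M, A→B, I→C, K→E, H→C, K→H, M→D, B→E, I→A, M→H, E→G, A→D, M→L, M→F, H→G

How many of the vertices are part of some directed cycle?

A vertex is on a directed cycle iff it belongs to a strongly connected component of size ≥ 2 (or has a self-loop).
The vertices on cycles are {A, B, E, I, K, L, M} — 7 in total.

7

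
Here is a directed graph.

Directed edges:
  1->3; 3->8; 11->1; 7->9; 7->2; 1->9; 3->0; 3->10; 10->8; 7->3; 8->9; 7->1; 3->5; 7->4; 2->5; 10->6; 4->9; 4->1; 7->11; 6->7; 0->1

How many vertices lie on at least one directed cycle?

A vertex is on a directed cycle iff it belongs to a strongly connected component of size ≥ 2 (or has a self-loop).
The vertices on cycles are {0, 1, 3, 4, 6, 7, 10, 11} — 8 in total.

8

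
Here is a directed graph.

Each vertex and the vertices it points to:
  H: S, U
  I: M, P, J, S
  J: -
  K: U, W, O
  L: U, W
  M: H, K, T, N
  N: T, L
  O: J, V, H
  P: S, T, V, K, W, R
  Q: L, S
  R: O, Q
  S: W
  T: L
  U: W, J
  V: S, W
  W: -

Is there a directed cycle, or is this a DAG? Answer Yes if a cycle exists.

DFS with white/gray/black marking, starting from M:
M gray
  H gray
    S gray
      W gray
      W black
    S black
    U gray
      U→W: W black — skip
      J gray
      J black
    U black
  H black
  K gray
    K→U: U black — skip
    K→W: W black — skip
    O gray
      O→J: J black — skip
      V gray
        V→S: S black — skip
        V→W: W black — skip
      V black
      O→H: H black — skip
    O black
  K black
  T gray
    L gray
      L→U: U black — skip
      L→W: W black — skip
    L black
  T black
  N gray
    N→T: T black — skip
    N→L: L black — skip
  N black
M black
I gray
  I→M: M black — skip
  P gray
    P→S: S black — skip
    P→T: T black — skip
    P→V: V black — skip
    P→K: K black — skip
    P→W: W black — skip
    R gray
      R→O: O black — skip
      Q gray
        Q→L: L black — skip
        Q→S: S black — skip
      Q black
    R black
  P black
  I→J: J black — skip
  I→S: S black — skip
I black
Every edge goes to a white or black vertex — no back edge, so the graph is acyclic.

No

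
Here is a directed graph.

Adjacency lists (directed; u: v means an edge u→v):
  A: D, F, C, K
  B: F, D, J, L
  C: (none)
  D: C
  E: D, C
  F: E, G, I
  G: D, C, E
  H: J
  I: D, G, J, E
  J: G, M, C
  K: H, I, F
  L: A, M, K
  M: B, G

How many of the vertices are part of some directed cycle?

9

A vertex is on a directed cycle iff it belongs to a strongly connected component of size ≥ 2 (or has a self-loop).
The vertices on cycles are {A, B, F, H, I, J, K, L, M} — 9 in total.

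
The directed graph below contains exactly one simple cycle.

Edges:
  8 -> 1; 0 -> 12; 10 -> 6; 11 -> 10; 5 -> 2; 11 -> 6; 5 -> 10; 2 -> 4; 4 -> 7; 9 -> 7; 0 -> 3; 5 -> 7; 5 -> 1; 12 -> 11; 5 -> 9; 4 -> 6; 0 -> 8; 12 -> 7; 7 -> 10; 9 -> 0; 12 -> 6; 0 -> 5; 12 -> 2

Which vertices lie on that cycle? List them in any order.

0, 5, 9

DFS with gray/black marking from 9:
9 gray
  0 gray
    3 gray
    3 black
    5 gray
      2 gray
        4 gray
          6 gray
          6 black
          7 gray
            10 gray
              10→6: 6 black — skip
            10 black
          7 black
        4 black
      2 black
      5→9: 9 is gray → back edge
Back edge closes the cycle 9 → 0 → 5 → 9; its vertices are {0, 5, 9}.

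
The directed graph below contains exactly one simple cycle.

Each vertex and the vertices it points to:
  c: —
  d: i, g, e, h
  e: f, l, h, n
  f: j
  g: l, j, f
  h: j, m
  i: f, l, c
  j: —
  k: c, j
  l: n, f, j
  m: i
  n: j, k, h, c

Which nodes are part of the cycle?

DFS with gray/black marking from n:
n gray
  j gray
  j black
  k gray
    c gray
    c black
    k→j: j black — skip
  k black
  h gray
    h→j: j black — skip
    m gray
      i gray
        f gray
          f→j: j black — skip
        f black
        l gray
          l→n: n is gray → back edge
Back edge closes the cycle n → h → m → i → l → n; its vertices are {h, i, l, m, n}.

h, i, l, m, n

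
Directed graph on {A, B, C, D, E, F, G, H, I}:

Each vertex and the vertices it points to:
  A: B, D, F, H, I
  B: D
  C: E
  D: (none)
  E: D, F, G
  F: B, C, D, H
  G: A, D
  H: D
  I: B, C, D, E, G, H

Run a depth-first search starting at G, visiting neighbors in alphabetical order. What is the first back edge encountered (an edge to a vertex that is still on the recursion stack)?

E->F

DFS from G (visiting neighbors in alphabetical order); mark gray on enter, black on exit:
G gray
  A gray
    B gray
      D gray
      D black
    B black
    A→D: D black — skip
    F gray
      F→B: B black — skip
      C gray
        E gray
          E→D: D black — skip
          E→F: F is gray → back edge
First back edge: E → F.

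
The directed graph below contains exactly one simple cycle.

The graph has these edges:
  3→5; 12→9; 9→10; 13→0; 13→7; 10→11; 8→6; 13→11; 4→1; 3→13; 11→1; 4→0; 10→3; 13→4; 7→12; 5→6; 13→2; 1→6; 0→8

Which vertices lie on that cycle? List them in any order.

3, 7, 9, 10, 12, 13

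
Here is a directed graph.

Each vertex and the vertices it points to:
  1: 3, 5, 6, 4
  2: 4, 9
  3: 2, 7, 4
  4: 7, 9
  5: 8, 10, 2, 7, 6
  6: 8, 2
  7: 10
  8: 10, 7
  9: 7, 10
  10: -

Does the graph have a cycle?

No

DFS with white/gray/black marking, starting from 7:
7 gray
  10 gray
  10 black
7 black
1 gray
  3 gray
    2 gray
      4 gray
        4→7: 7 black — skip
        9 gray
          9→7: 7 black — skip
          9→10: 10 black — skip
        9 black
      4 black
      2→9: 9 black — skip
    2 black
    3→7: 7 black — skip
    3→4: 4 black — skip
  3 black
  5 gray
    8 gray
      8→10: 10 black — skip
      8→7: 7 black — skip
    8 black
    5→10: 10 black — skip
    5→2: 2 black — skip
    5→7: 7 black — skip
    6 gray
      6→8: 8 black — skip
      6→2: 2 black — skip
    6 black
  5 black
  1→6: 6 black — skip
  1→4: 4 black — skip
1 black
Every edge goes to a white or black vertex — no back edge, so the graph is acyclic.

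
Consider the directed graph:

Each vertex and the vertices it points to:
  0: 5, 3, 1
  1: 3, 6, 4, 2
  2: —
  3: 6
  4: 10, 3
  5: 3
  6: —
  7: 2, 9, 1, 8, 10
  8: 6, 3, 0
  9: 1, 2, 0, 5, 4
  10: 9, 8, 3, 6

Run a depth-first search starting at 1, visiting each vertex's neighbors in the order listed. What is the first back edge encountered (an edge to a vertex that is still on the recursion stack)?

DFS from 1 (visiting each vertex's neighbors in the order listed); mark gray on enter, black on exit:
1 gray
  3 gray
    6 gray
    6 black
  3 black
  1→6: 6 black — skip
  4 gray
    10 gray
      9 gray
        9→1: 1 is gray → back edge
First back edge: 9 → 1.

9→1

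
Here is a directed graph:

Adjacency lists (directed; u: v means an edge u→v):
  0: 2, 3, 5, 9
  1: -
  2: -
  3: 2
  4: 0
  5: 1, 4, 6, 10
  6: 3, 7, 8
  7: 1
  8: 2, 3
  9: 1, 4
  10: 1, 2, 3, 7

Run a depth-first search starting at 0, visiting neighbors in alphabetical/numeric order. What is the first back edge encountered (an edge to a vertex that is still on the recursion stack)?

4->0

DFS from 0 (visiting neighbors in alphabetical/numeric order); mark gray on enter, black on exit:
0 gray
  2 gray
  2 black
  3 gray
    3→2: 2 black — skip
  3 black
  5 gray
    1 gray
    1 black
    4 gray
      4→0: 0 is gray → back edge
First back edge: 4 → 0.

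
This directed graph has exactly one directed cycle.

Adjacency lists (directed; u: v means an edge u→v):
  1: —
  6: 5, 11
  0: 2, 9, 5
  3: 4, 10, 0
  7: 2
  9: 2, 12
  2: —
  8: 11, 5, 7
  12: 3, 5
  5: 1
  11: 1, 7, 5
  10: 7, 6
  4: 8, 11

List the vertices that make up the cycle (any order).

DFS with gray/black marking from 3:
3 gray
  4 gray
    8 gray
      11 gray
        1 gray
        1 black
        7 gray
          2 gray
          2 black
        7 black
        5 gray
          5→1: 1 black — skip
        5 black
      11 black
      8→5: 5 black — skip
      8→7: 7 black — skip
    8 black
    4→11: 11 black — skip
  4 black
  10 gray
    10→7: 7 black — skip
    6 gray
      6→5: 5 black — skip
      6→11: 11 black — skip
    6 black
  10 black
  0 gray
    0→2: 2 black — skip
    9 gray
      9→2: 2 black — skip
      12 gray
        12→3: 3 is gray → back edge
Back edge closes the cycle 3 → 0 → 9 → 12 → 3; its vertices are {0, 3, 9, 12}.

0, 3, 9, 12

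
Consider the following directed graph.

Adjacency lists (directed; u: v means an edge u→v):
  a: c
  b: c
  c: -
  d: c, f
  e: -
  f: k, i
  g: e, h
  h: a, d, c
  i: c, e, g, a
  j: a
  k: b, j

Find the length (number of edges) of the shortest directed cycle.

5

For each vertex v, BFS finds the shortest path from v back to v.
The shortest such closed walk is f → i → g → h → d → f, length 5.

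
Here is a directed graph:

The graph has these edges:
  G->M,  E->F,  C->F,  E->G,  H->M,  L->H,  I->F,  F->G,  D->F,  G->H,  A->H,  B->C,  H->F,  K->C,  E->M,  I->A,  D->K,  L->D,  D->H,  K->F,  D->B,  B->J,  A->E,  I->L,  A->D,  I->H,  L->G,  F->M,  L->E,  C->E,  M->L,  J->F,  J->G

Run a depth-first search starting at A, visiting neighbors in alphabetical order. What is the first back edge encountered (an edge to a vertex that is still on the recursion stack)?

DFS from A (visiting neighbors in alphabetical order); mark gray on enter, black on exit:
A gray
  D gray
    B gray
      C gray
        E gray
          F gray
            G gray
              H gray
                H→F: F is gray → back edge
First back edge: H → F.

H→F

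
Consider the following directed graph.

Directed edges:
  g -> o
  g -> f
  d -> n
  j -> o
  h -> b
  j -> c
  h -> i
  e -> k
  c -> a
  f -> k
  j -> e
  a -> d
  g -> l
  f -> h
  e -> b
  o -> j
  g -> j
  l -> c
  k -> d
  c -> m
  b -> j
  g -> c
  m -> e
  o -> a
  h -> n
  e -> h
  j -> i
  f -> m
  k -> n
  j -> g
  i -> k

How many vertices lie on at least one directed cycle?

A vertex is on a directed cycle iff it belongs to a strongly connected component of size ≥ 2 (or has a self-loop).
The vertices on cycles are {b, c, e, f, g, h, j, l, m, o} — 10 in total.

10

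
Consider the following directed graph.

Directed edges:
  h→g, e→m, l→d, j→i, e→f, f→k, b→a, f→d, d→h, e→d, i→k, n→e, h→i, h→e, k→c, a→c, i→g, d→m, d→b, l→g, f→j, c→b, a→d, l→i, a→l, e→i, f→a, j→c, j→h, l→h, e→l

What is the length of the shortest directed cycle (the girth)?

3

For each vertex v, BFS finds the shortest path from v back to v.
The shortest such closed walk is e → d → h → e, length 3.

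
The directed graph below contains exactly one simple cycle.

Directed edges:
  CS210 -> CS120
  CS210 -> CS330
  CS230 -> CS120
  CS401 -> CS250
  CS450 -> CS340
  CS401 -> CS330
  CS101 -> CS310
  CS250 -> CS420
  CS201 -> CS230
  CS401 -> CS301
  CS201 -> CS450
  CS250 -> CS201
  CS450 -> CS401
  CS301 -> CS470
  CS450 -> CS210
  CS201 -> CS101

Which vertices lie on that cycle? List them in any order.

CS201, CS250, CS401, CS450

DFS with gray/black marking from CS201:
CS201 gray
  CS101 gray
    CS310 gray
    CS310 black
  CS101 black
  CS450 gray
    CS401 gray
      CS330 gray
      CS330 black
      CS301 gray
        CS470 gray
        CS470 black
      CS301 black
      CS250 gray
        CS250→CS201: CS201 is gray → back edge
Back edge closes the cycle CS201 → CS450 → CS401 → CS250 → CS201; its vertices are {CS201, CS250, CS401, CS450}.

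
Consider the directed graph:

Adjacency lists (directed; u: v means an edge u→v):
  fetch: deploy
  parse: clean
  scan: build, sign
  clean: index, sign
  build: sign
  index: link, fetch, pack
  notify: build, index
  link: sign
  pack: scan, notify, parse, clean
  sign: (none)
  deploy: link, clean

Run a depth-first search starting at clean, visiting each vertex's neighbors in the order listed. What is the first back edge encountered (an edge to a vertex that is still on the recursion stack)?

deploy→clean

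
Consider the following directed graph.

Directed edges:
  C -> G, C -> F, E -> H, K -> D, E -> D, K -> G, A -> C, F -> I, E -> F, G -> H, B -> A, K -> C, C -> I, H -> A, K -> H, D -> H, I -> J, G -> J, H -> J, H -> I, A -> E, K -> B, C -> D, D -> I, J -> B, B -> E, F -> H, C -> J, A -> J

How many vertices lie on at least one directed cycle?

A vertex is on a directed cycle iff it belongs to a strongly connected component of size ≥ 2 (or has a self-loop).
The vertices on cycles are {A, B, C, D, E, F, G, H, I, J} — 10 in total.

10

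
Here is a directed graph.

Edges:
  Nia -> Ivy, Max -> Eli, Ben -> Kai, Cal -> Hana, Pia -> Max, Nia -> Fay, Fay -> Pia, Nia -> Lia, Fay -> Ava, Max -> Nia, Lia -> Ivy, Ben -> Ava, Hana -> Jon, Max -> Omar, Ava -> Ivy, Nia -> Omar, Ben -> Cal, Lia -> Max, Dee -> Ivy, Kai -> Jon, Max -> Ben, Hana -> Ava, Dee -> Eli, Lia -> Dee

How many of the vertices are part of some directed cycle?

5

A vertex is on a directed cycle iff it belongs to a strongly connected component of size ≥ 2 (or has a self-loop).
The vertices on cycles are {Fay, Lia, Max, Nia, Pia} — 5 in total.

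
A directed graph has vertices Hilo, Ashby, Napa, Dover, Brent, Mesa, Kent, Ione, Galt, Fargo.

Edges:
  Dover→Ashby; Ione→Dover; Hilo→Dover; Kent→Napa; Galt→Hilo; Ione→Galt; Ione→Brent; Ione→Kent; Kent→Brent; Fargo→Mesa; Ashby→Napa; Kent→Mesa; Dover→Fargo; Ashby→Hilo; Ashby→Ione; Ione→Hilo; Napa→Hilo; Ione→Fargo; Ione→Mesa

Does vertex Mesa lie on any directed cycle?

No

Mesa lies on a cycle iff there is a path from Mesa back to itself.
Exploring from Mesa, it never reaches itself; equivalently, its strongly connected component is a singleton.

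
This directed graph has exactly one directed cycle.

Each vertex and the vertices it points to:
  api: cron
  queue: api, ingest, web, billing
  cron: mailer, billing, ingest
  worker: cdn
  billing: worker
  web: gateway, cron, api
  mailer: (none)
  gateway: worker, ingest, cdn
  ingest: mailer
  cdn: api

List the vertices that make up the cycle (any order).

DFS with gray/black marking from cron:
cron gray
  mailer gray
  mailer black
  billing gray
    worker gray
      cdn gray
        api gray
          api→cron: cron is gray → back edge
Back edge closes the cycle cron → billing → worker → cdn → api → cron; its vertices are {api, cdn, cron, worker, billing}.

api, cdn, cron, worker, billing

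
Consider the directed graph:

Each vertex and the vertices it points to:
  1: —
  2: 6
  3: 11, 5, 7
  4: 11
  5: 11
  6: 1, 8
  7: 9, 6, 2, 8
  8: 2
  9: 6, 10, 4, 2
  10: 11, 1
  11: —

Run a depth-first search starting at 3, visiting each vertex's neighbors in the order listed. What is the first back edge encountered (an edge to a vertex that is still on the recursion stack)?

DFS from 3 (visiting each vertex's neighbors in the order listed); mark gray on enter, black on exit:
3 gray
  11 gray
  11 black
  5 gray
    5→11: 11 black — skip
  5 black
  7 gray
    9 gray
      6 gray
        1 gray
        1 black
        8 gray
          2 gray
            2→6: 6 is gray → back edge
First back edge: 2 → 6.

2->6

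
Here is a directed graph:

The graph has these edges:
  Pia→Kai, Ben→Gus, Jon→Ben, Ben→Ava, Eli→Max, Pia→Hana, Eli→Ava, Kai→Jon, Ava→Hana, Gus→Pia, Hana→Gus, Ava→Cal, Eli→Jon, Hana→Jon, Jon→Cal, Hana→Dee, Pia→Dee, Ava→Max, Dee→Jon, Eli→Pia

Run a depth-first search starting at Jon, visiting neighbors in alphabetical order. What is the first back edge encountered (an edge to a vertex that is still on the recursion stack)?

DFS from Jon (visiting neighbors in alphabetical order); mark gray on enter, black on exit:
Jon gray
  Ben gray
    Ava gray
      Cal gray
      Cal black
      Hana gray
        Dee gray
          Dee→Jon: Jon is gray → back edge
First back edge: Dee → Jon.

Dee→Jon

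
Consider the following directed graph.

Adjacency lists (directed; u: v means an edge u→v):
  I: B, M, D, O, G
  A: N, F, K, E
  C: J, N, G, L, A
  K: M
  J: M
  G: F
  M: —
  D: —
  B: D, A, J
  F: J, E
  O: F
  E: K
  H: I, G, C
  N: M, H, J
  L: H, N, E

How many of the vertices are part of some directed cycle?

7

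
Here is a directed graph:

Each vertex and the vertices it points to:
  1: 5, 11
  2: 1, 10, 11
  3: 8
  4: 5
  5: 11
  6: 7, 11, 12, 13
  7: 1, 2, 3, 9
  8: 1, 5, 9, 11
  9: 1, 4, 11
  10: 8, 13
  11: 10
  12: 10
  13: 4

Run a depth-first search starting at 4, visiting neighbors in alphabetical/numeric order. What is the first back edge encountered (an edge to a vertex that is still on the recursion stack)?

DFS from 4 (visiting neighbors in alphabetical/numeric order); mark gray on enter, black on exit:
4 gray
  5 gray
    11 gray
      10 gray
        8 gray
          1 gray
            1→5: 5 is gray → back edge
First back edge: 1 → 5.

1->5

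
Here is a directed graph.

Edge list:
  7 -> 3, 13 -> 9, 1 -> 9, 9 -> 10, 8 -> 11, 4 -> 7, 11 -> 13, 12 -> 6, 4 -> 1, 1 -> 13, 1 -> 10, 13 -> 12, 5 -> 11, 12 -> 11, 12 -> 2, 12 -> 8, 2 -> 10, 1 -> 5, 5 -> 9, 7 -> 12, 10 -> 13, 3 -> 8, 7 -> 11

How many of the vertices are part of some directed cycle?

7

A vertex is on a directed cycle iff it belongs to a strongly connected component of size ≥ 2 (or has a self-loop).
The vertices on cycles are {2, 8, 9, 10, 11, 12, 13} — 7 in total.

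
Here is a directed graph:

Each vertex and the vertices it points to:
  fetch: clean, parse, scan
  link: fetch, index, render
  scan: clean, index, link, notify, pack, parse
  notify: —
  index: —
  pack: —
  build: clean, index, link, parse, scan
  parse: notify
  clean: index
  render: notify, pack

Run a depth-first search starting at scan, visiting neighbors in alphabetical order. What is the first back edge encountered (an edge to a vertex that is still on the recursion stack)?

DFS from scan (visiting neighbors in alphabetical order); mark gray on enter, black on exit:
scan gray
  clean gray
    index gray
    index black
  clean black
  scan→index: index black — skip
  link gray
    fetch gray
      fetch→clean: clean black — skip
      parse gray
        notify gray
        notify black
      parse black
      fetch→scan: scan is gray → back edge
First back edge: fetch → scan.

fetch->scan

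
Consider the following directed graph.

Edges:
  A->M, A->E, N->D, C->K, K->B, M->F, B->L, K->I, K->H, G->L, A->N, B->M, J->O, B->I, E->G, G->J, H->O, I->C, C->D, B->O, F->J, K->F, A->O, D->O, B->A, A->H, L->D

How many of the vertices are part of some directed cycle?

4

A vertex is on a directed cycle iff it belongs to a strongly connected component of size ≥ 2 (or has a self-loop).
The vertices on cycles are {B, C, I, K} — 4 in total.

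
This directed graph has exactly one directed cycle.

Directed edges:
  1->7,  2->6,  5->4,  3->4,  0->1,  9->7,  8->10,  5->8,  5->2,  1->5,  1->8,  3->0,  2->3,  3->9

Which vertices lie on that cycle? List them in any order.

0, 1, 2, 3, 5

DFS with gray/black marking from 3:
3 gray
  4 gray
  4 black
  9 gray
    7 gray
    7 black
  9 black
  0 gray
    1 gray
      8 gray
        10 gray
        10 black
      8 black
      5 gray
        5→4: 4 black — skip
        2 gray
          2→3: 3 is gray → back edge
Back edge closes the cycle 3 → 0 → 1 → 5 → 2 → 3; its vertices are {0, 1, 2, 3, 5}.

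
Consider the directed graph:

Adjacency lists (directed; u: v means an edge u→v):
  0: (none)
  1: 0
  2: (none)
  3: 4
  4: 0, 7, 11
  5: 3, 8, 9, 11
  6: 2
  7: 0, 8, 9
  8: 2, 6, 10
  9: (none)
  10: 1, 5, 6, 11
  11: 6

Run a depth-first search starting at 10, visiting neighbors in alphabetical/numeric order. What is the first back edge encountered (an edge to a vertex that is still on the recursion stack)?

8→10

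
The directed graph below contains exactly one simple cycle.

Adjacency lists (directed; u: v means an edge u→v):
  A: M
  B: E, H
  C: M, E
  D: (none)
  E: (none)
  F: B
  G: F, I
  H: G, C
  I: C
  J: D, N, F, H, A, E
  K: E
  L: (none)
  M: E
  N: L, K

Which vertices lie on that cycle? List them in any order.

B, F, G, H

DFS with gray/black marking from H:
H gray
  G gray
    F gray
      B gray
        E gray
        E black
        B→H: H is gray → back edge
Back edge closes the cycle H → G → F → B → H; its vertices are {B, F, G, H}.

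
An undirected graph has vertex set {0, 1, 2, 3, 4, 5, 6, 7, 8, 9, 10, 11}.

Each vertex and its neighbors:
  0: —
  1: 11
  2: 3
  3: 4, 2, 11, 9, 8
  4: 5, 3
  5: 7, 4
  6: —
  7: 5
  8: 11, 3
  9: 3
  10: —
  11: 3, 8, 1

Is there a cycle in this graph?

Yes

DFS, tracking each vertex's parent; an edge to a visited non-parent vertex closes a cycle.
Start from 1:
visit 1 (parent –)
  visit 11 (parent 1)
    visit 3 (parent 11)
      visit 4 (parent 3)
        visit 5 (parent 4)
          visit 7 (parent 5)
            7–5: parent, skip
          5–4: parent, skip
        4–3: parent, skip
      visit 2 (parent 3)
        2–3: parent, skip
      3–11: parent, skip
      visit 9 (parent 3)
        9–3: parent, skip
      visit 8 (parent 3)
        8–11: 11 visited and ≠ parent → cycle
Cycle: 11 – 3 – 8 – 11.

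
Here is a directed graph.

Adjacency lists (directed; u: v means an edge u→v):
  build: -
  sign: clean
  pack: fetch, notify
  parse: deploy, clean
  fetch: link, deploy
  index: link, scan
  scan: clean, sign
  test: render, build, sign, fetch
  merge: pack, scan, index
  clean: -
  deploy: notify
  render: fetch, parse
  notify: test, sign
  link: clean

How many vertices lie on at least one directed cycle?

6

A vertex is on a directed cycle iff it belongs to a strongly connected component of size ≥ 2 (or has a self-loop).
The vertices on cycles are {test, fetch, parse, deploy, notify, render} — 6 in total.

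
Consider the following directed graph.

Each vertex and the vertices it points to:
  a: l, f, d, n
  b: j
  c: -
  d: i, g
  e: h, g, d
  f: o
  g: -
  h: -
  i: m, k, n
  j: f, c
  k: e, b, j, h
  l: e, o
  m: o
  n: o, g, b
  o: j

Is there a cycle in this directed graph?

DFS with white/gray/black marking, starting from a:
a gray
  l gray
    e gray
      h gray
      h black
      g gray
      g black
      d gray
        i gray
          m gray
            o gray
              j gray
                f gray
                  f→o: o is gray → back edge
Back edge found, so a cycle exists: o → j → f → o.

Yes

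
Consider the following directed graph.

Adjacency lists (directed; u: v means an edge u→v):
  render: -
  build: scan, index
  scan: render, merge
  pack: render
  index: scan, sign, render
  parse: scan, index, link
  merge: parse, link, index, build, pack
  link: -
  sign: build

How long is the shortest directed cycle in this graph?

3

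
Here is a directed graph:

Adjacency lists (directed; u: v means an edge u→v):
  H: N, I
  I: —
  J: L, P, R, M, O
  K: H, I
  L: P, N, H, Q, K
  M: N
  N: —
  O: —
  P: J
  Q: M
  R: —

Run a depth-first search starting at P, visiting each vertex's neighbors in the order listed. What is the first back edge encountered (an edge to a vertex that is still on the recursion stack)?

DFS from P (visiting each vertex's neighbors in the order listed); mark gray on enter, black on exit:
P gray
  J gray
    L gray
      L→P: P is gray → back edge
First back edge: L → P.

L->P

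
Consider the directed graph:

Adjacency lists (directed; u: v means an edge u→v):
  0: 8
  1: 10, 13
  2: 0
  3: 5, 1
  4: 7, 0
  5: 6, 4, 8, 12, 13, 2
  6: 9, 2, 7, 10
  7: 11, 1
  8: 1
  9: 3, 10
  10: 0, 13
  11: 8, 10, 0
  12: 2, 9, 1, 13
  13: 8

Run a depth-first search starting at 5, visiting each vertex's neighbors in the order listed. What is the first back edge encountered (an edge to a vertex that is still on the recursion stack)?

DFS from 5 (visiting each vertex's neighbors in the order listed); mark gray on enter, black on exit:
5 gray
  6 gray
    9 gray
      3 gray
        3→5: 5 is gray → back edge
First back edge: 3 → 5.

3→5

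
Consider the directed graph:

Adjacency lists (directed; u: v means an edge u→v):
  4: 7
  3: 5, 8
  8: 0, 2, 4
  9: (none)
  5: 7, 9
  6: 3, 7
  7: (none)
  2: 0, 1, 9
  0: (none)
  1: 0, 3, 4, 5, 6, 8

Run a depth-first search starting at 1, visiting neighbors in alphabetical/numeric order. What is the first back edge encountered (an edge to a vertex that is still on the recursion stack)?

DFS from 1 (visiting neighbors in alphabetical/numeric order); mark gray on enter, black on exit:
1 gray
  0 gray
  0 black
  3 gray
    5 gray
      7 gray
      7 black
      9 gray
      9 black
    5 black
    8 gray
      8→0: 0 black — skip
      2 gray
        2→0: 0 black — skip
        2→1: 1 is gray → back edge
First back edge: 2 → 1.

2->1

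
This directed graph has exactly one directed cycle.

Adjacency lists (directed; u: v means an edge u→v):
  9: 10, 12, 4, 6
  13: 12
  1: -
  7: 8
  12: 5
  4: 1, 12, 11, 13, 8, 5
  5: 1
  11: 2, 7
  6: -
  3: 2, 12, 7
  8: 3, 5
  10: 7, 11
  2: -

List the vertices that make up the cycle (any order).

3, 7, 8

DFS with gray/black marking from 8:
8 gray
  3 gray
    2 gray
    2 black
    12 gray
      5 gray
        1 gray
        1 black
      5 black
    12 black
    7 gray
      7→8: 8 is gray → back edge
Back edge closes the cycle 8 → 3 → 7 → 8; its vertices are {3, 7, 8}.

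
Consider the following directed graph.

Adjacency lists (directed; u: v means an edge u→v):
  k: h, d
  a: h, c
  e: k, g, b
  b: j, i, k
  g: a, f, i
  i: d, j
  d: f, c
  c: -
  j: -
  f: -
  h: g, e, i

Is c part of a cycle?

c lies on a cycle iff there is a path from c back to itself.
Exploring from c, it never reaches itself; equivalently, its strongly connected component is a singleton.

No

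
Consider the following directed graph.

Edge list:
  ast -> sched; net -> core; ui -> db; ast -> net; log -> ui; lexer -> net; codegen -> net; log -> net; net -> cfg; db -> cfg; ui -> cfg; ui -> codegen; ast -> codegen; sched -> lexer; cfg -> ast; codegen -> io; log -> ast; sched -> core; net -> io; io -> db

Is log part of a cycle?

log lies on a cycle iff there is a path from log back to itself.
Exploring from log, it never reaches itself; equivalently, its strongly connected component is a singleton.

No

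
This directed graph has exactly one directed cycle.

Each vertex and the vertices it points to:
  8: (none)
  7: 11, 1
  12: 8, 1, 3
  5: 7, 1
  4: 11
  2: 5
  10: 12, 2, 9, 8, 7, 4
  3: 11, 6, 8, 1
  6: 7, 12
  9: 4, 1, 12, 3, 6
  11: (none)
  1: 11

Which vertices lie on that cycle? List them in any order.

3, 6, 12

DFS with gray/black marking from 12:
12 gray
  8 gray
  8 black
  1 gray
    11 gray
    11 black
  1 black
  3 gray
    3→11: 11 black — skip
    6 gray
      7 gray
        7→11: 11 black — skip
        7→1: 1 black — skip
      7 black
      6→12: 12 is gray → back edge
Back edge closes the cycle 12 → 3 → 6 → 12; its vertices are {3, 6, 12}.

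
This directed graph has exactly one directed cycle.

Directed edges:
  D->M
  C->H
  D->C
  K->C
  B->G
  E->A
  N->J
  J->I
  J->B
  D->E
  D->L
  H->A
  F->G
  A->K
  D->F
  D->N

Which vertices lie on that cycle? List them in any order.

A, C, H, K

DFS with gray/black marking from A:
A gray
  K gray
    C gray
      H gray
        H→A: A is gray → back edge
Back edge closes the cycle A → K → C → H → A; its vertices are {A, C, H, K}.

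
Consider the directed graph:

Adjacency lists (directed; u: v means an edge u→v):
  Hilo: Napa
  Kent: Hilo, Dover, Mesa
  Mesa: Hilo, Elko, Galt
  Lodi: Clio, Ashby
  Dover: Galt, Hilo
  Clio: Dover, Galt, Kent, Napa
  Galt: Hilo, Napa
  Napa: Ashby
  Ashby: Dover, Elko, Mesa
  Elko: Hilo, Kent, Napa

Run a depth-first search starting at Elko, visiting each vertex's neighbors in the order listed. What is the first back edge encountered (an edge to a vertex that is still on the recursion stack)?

DFS from Elko (visiting each vertex's neighbors in the order listed); mark gray on enter, black on exit:
Elko gray
  Hilo gray
    Napa gray
      Ashby gray
        Dover gray
          Galt gray
            Galt→Hilo: Hilo is gray → back edge
First back edge: Galt → Hilo.

Galt→Hilo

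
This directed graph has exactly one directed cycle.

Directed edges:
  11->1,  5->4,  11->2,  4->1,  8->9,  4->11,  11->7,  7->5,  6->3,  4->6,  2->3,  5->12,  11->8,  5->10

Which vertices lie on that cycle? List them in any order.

4, 5, 7, 11

DFS with gray/black marking from 5:
5 gray
  10 gray
  10 black
  4 gray
    1 gray
    1 black
    11 gray
      2 gray
        3 gray
        3 black
      2 black
      7 gray
        7→5: 5 is gray → back edge
Back edge closes the cycle 5 → 4 → 11 → 7 → 5; its vertices are {4, 5, 7, 11}.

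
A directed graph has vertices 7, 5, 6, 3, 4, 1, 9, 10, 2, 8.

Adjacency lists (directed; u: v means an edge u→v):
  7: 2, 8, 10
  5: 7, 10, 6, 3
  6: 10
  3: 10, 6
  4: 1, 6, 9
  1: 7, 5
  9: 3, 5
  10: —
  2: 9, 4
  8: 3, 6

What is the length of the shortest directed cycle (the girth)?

4

For each vertex v, BFS finds the shortest path from v back to v.
The shortest such closed walk is 2 → 4 → 1 → 7 → 2, length 4.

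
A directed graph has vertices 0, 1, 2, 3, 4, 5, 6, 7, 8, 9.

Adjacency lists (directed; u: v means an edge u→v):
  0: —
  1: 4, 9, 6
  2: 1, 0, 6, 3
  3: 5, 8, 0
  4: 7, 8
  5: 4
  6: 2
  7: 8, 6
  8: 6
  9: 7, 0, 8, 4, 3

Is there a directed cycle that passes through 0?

0 lies on a cycle iff there is a path from 0 back to itself.
Exploring from 0, it never reaches itself; equivalently, its strongly connected component is a singleton.

No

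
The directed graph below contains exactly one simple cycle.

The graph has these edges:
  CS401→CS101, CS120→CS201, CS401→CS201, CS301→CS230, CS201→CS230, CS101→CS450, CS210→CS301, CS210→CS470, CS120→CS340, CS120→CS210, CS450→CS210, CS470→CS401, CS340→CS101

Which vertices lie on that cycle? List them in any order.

DFS with gray/black marking from CS210:
CS210 gray
  CS470 gray
    CS401 gray
      CS101 gray
        CS450 gray
          CS450→CS210: CS210 is gray → back edge
Back edge closes the cycle CS210 → CS470 → CS401 → CS101 → CS450 → CS210; its vertices are {CS101, CS210, CS401, CS450, CS470}.

CS101, CS210, CS401, CS450, CS470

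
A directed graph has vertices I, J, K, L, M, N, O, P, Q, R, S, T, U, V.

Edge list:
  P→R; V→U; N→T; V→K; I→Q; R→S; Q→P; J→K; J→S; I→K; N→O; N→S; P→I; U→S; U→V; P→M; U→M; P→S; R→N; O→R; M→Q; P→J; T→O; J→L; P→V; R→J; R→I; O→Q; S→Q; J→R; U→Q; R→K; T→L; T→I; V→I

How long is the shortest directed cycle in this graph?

For each vertex v, BFS finds the shortest path from v back to v.
The shortest such closed walk is R → J → R, length 2.

2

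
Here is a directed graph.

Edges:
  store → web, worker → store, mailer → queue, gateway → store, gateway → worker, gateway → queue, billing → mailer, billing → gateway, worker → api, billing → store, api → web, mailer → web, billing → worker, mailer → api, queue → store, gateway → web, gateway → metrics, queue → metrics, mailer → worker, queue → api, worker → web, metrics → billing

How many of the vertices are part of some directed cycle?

A vertex is on a directed cycle iff it belongs to a strongly connected component of size ≥ 2 (or has a self-loop).
The vertices on cycles are {queue, mailer, billing, gateway, metrics} — 5 in total.

5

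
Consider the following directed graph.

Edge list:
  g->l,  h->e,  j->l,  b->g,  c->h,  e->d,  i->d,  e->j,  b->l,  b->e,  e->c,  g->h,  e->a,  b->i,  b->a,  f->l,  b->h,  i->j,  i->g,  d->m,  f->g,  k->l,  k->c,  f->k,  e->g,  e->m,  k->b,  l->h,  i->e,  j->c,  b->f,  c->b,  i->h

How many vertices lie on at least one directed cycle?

A vertex is on a directed cycle iff it belongs to a strongly connected component of size ≥ 2 (or has a self-loop).
The vertices on cycles are {b, c, e, f, g, h, i, j, k, l} — 10 in total.

10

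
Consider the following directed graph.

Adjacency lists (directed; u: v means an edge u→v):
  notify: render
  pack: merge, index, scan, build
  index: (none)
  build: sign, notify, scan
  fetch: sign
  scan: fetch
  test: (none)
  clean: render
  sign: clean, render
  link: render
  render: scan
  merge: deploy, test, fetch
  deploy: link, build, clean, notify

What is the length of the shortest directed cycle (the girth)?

4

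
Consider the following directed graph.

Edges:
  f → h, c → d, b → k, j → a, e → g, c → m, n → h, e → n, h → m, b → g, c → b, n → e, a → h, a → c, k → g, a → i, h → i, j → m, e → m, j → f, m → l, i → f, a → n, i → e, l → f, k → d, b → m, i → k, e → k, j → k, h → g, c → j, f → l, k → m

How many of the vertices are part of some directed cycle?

11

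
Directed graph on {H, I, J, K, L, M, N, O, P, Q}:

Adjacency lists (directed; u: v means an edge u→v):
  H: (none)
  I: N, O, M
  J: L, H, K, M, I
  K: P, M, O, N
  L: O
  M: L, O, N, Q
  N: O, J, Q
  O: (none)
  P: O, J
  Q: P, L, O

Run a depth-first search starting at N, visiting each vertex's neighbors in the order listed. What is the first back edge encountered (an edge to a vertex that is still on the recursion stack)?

DFS from N (visiting each vertex's neighbors in the order listed); mark gray on enter, black on exit:
N gray
  O gray
  O black
  J gray
    L gray
      L→O: O black — skip
    L black
    H gray
    H black
    K gray
      P gray
        P→O: O black — skip
        P→J: J is gray → back edge
First back edge: P → J.

P→J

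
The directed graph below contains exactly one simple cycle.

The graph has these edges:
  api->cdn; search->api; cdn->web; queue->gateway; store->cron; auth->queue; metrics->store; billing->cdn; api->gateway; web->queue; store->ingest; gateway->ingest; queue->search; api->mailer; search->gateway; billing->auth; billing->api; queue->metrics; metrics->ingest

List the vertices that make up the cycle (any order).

api, cdn, web, queue, search

DFS with gray/black marking from cdn:
cdn gray
  web gray
    queue gray
      gateway gray
        ingest gray
        ingest black
      gateway black
      metrics gray
        store gray
          store→ingest: ingest black — skip
          cron gray
          cron black
        store black
        metrics→ingest: ingest black — skip
      metrics black
      search gray
        search→gateway: gateway black — skip
        api gray
          mailer gray
          mailer black
          api→cdn: cdn is gray → back edge
Back edge closes the cycle cdn → web → queue → search → api → cdn; its vertices are {api, cdn, web, queue, search}.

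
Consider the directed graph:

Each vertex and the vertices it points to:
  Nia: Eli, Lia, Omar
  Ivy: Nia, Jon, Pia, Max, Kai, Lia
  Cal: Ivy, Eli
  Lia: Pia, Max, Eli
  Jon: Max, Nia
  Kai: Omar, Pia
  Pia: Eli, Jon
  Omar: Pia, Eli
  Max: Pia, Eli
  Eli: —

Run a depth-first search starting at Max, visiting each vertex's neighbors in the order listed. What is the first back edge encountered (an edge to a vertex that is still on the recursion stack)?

DFS from Max (visiting each vertex's neighbors in the order listed); mark gray on enter, black on exit:
Max gray
  Pia gray
    Eli gray
    Eli black
    Jon gray
      Jon→Max: Max is gray → back edge
First back edge: Jon → Max.

Jon->Max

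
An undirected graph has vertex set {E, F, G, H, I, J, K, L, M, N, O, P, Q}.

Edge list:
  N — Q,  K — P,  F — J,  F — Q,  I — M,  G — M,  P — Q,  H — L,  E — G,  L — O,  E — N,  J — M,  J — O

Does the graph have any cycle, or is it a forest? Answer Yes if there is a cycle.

Yes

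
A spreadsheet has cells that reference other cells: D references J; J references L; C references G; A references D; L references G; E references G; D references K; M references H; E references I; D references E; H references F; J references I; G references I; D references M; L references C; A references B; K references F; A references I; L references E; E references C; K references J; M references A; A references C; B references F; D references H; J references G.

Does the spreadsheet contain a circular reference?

Yes

DFS with white/gray/black marking, starting from C:
C gray
  G gray
    I gray
    I black
  G black
C black
A gray
  D gray
    K gray
      F gray
      F black
      J gray
        J→I: I black — skip
        L gray
          L→C: C black — skip
          E gray
            E→C: C black — skip
            E→I: I black — skip
            E→G: G black — skip
          E black
          L→G: G black — skip
        L black
        J→G: G black — skip
      J black
    K black
    H gray
      H→F: F black — skip
    H black
    M gray
      M→H: H black — skip
      M→A: A is gray → back edge
Back edge found, so a cycle exists: A → D → M → A.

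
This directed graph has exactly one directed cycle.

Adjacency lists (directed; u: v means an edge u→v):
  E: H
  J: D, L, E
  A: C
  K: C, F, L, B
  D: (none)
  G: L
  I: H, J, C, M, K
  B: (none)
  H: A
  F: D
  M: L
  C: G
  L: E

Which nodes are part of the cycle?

DFS with gray/black marking from H:
H gray
  A gray
    C gray
      G gray
        L gray
          E gray
            E→H: H is gray → back edge
Back edge closes the cycle H → A → C → G → L → E → H; its vertices are {A, C, E, G, H, L}.

A, C, E, G, H, L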